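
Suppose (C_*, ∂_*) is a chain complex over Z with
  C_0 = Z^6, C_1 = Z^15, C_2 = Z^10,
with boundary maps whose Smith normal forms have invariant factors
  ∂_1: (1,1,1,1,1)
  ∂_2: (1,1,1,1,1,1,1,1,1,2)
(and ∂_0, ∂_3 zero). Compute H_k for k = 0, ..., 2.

H_0 = Z,  H_1 = Z/2,  H_2 = 0.

H_0: b_0 = 6 − 0 − 5 = 1; torsion from ∂_1 factors > 1: none. So H_0 = Z.
H_1: b_1 = 15 − 5 − 10 = 0; torsion from ∂_2 factors > 1: [2]. So H_1 = Z/2.
H_2: b_2 = 10 − 10 − 0 = 0; torsion from ∂_3 factors > 1: none. So H_2 = 0.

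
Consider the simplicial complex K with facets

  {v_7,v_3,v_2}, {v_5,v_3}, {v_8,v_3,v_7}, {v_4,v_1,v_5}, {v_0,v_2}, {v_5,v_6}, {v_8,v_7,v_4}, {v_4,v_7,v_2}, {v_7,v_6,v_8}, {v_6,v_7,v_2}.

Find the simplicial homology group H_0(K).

Take the total order v_0 < v_1 < v_2 < v_3 < v_4 < v_5 < v_6 < v_7 < v_8 on the vertex set. Then K (dimension 2) consists of the simplices:

  0-simplices (9): [v_0], [v_1], [v_2], [v_3], [v_4], [v_5], [v_6], [v_7], [v_8]
  1-simplices (17): (17 of them)
  2-simplices (7): [v_1,v_4,v_5], [v_2,v_3,v_7], [v_2,v_4,v_7], [v_2,v_6,v_7], [v_3,v_7,v_8], [v_4,v_7,v_8], [v_6,v_7,v_8]

giving chain groups C_0 ≅ Z^9, C_1 ≅ Z^17, C_2 ≅ Z^7.

∂_1: C_1 → C_0 maps an edge to its endpoints' difference, ∂[p,q] = q − p. For instance
  ∂[v_0,v_2] = [v_2] − [v_0].
The 9×17 boundary matrix has rank 8 and Smith normal form diag(1,1,1,1,1,1,1,1).

The boundary map ∂_2: C_2 → C_1 maps a triangle to the signed sum of its edges. For instance
  ∂[v_1,v_4,v_5] = [v_4,v_5] − [v_1,v_5] + [v_1,v_4],
  ∂[v_6,v_7,v_8] = [v_7,v_8] − [v_6,v_8] + [v_6,v_7].
The 17×7 boundary matrix has rank 7 and Smith normal form diag(1,1,1,1,1,1,1).

Computing H_k = (kernel of ∂_k) / (image of ∂_{k+1}):

  H_0: rank C_0 − rank ∂_1 = 9 − 8 = 1, and the invariant factors of ∂_1 are all 1, so H_0 = Z.

H_0 = Z.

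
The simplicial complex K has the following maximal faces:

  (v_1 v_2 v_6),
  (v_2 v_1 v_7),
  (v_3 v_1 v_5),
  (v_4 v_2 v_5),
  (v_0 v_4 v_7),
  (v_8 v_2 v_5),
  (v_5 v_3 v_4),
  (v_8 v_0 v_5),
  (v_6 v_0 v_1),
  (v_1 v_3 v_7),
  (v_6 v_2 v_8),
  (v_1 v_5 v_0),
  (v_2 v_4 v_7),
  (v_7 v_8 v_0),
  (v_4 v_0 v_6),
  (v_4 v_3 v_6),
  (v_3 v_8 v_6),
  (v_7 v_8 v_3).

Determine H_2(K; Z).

H_2 = Z.

Take the total order v_0 < v_1 < v_2 < v_3 < v_4 < v_5 < v_6 < v_7 < v_8 on the vertex set. Then K (dimension 2) consists of the simplices:

  0-simplices (9): [v_0], [v_1], [v_2], [v_3], [v_4], [v_5], [v_6], [v_7], [v_8]
  1-simplices (27): (27 of them)
  2-simplices (18): (18 of them)

so the chain groups are C_0 ≅ Z^9, C_1 ≅ Z^27, C_2 ≅ Z^18.

∂_1: C_1 → C_0 is given by ∂[p,q] = [q] − [p]. For instance
  ∂[v_0,v_5] = [v_5] − [v_0].
The resulting 9×27 matrix has rank 8, and its Smith normal form has invariant factors (1,1,1,1,1,1,1,1).

Boundary ∂_2: C_2 → C_1 maps a triangle to the signed sum of its edges. For instance
  ∂[v_3,v_7,v_8] = [v_7,v_8] − [v_3,v_8] + [v_3,v_7],
  ∂[v_2,v_6,v_8] = [v_6,v_8] − [v_2,v_8] + [v_2,v_6].
The resulting 27×18 matrix has rank 17, and its Smith normal form has invariant factors (1,1,1,1,1,1,1,1,1,1,1,1,1,1,1,1,1).

Computing H_k = (kernel of ∂_k) / (image of ∂_{k+1}):

  H_2: rank ker ∂_2 − rank ∂_3 = (18 − 17) − 0 = 1, and there is no ∂_3, so H_2 = Z.

(K is a triangulation of the torus T^2.)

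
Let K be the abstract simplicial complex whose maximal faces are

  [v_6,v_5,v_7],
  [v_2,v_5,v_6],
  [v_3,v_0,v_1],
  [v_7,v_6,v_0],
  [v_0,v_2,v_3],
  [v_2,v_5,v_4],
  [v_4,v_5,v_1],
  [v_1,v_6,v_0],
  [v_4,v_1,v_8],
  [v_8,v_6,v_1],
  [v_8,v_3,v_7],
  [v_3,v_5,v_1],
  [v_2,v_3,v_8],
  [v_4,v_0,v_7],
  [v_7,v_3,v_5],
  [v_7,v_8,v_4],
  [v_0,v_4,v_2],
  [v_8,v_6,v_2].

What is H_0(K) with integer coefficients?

H_0 ≅ Z.

We work with the vertex ordering v_0 < v_1 < v_2 < v_3 < v_4 < v_5 < v_6 < v_7 < v_8. The simplices of K, each written with vertices in increasing order, are:

  0-simplices (9): [v_0], [v_1], [v_2], [v_3], [v_4], [v_5], [v_6], [v_7], [v_8]
  1-simplices (27): (27 of them)
  2-simplices (18): (18 of them)

giving chain groups C_0 ≅ Z^9, C_1 ≅ Z^27, C_2 ≅ Z^18.

Boundary ∂_1: C_1 → C_0 maps an edge to its endpoints' difference, ∂[p,q] = q − p.
This gives a 9×27 integer matrix of rank 8; reducing to Smith normal form yields diagonal entries (1,1,1,1,1,1,1,1).

∂_2: C_2 → C_1 acts by ∂[p,q,r] = [q,r] − [p,r] + [p,q]. For instance
  ∂[v_0,v_1,v_6] = [v_1,v_6] − [v_0,v_6] + [v_0,v_1],
  ∂[v_2,v_5,v_6] = [v_5,v_6] − [v_2,v_6] + [v_2,v_5].
The resulting 27×18 matrix has rank 17, and its Smith normal form has invariant factors (1,1,1,1,1,1,1,1,1,1,1,1,1,1,1,1,1).

Reading off H_k = ker ∂_k / im ∂_{k+1}:

  H_0: rank C_0 − rank ∂_1 = 9 − 8 = 1, and the invariant factors of ∂_1 are all 1, so H_0 ≅ Z.

(K is a triangulation of the torus T^2.)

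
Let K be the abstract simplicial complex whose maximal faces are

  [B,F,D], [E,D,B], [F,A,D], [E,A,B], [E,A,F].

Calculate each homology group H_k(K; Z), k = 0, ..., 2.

Take the total order A < B < D < E < F on the vertex set. Then K (dimension 2) consists of the simplices:

  0-simplices (5): A, B, D, E, F
  1-simplices (10): AB, AD, AE, AF, BD, BE, BF, DE, DF, EF
  2-simplices (5): ABE, ADF, AEF, BDE, BDF

Hence C_0 ≅ Z^5, C_1 ≅ Z^10, C_2 ≅ Z^5.

∂_1: C_1 → C_0 maps an edge to its endpoints' difference, ∂[p,q] = q − p.
The 5×10 boundary matrix has rank 4 and Smith normal form diag(1,1,1,1).

Boundary ∂_2: C_2 → C_1 acts by ∂[p,q,r] = [q,r] − [p,r] + [p,q]. For instance
  ∂BDF = DF − BF + BD,
  ∂ADF = DF − AF + AD.
This gives a 10×5 integer matrix of rank 5; reducing to Smith normal form yields diagonal entries (1,1,1,1,1).

Now H_k = ker ∂_k / im ∂_{k+1}, so:

  H_0: rank C_0 − rank ∂_1 = 5 − 4 = 1, and the invariant factors of ∂_1 are all 1, so H_0 = Z.
  H_1: rank ker ∂_1 − rank ∂_2 = (10 − 4) − 5 = 1, and the invariant factors of ∂_2 are all 1, so H_1 = Z.
  H_2: rank ker ∂_2 − rank ∂_3 = (5 − 5) − 0 = 0, and there is no ∂_3, so H_2 = 0.

H_0 = Z,  H_1 = Z,  H_2 = 0.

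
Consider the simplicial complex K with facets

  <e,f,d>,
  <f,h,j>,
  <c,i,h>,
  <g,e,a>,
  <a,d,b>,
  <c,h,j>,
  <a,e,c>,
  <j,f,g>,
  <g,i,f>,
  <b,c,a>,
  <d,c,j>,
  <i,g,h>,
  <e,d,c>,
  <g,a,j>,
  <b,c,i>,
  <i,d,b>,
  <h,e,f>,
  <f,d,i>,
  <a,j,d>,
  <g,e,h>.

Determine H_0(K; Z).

H_0 ≅ Z.

We work with the vertex ordering a < b < c < d < e < f < g < h < i < j. The simplices of K, each written with vertices in increasing order, are:

  0-simplices (10): a, b, c, d, e, f, g, h, i, j
  1-simplices (30): ab, ac, ad, ae, ag, aj, bc, bd, bi, cd, ce, ch, ci, cj, de, df, di, dj, ef, eg, eh, fg, fh, fi, fj, gh, gi, gj, hi, hj
  2-simplices (20): abc, abd, ace, adj, aeg, agj, bci, bdi, cde, cdj, chi, chj, def, dfi, efh, egh, fgi, fgj, fhj, ghi

so the chain groups are C_0 ≅ Z^10, C_1 ≅ Z^30, C_2 ≅ Z^20.

Boundary ∂_1: C_1 → C_0 maps an edge to its endpoints' difference, ∂[p,q] = q − p. For instance
  ∂ci = i − c.
The resulting 10×30 matrix has rank 9, and its Smith normal form has invariant factors (1,1,1,1,1,1,1,1,1).

∂_2: C_2 → C_1 acts by ∂[p,q,r] = [q,r] − [p,r] + [p,q]. For instance
  ∂fhj = hj − fj + fh,
  ∂def = ef − df + de.
This gives a 30×20 integer matrix of rank 20; reducing to Smith normal form yields diagonal entries (1,1,1,1,1,1,1,1,1,1,1,1,1,1,1,1,1,1,1,2).

Computing H_k = (kernel of ∂_k) / (image of ∂_{k+1}):

  H_0: rank C_0 − rank ∂_1 = 10 − 9 = 1, and the invariant factors of ∂_1 are all 1, so H_0 = Z.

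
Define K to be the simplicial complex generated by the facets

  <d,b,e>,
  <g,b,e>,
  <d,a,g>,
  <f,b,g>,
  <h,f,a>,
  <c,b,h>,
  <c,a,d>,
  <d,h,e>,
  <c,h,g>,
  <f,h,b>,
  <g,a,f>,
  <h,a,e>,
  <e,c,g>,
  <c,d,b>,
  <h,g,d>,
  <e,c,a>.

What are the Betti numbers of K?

Fix the vertex order a < b < c < d < e < f < g < h and write every simplex with vertices in increasing order. Then dim K = 2 and the simplices of K are:

  0-simplices (8): a, b, c, d, e, f, g, h
  1-simplices (24): ac, ad, ae, af, ag, ah, bc, bd, be, bf, bg, bh, cd, ce, cg, ch, de, dg, dh, eg, eh, fg, fh, gh
  2-simplices (16): acd, ace, adg, aeh, afg, afh, bcd, bch, bde, beg, bfg, bfh, ceg, cgh, deh, dgh

Hence C_0 ≅ Z^8, C_1 ≅ Z^24, C_2 ≅ Z^16.

Boundary ∂_1: C_1 → C_0 sends each edge [p,q] (with p < q) to q − p. For instance
  ∂ch = h − c.
This gives a 8×24 integer matrix of rank 7; reducing to Smith normal form yields diagonal entries (1,1,1,1,1,1,1).

∂_2: C_2 → C_1 maps a triangle to the signed sum of its edges. For instance
  ∂bch = ch − bh + bc,
  ∂dgh = gh − dh + dg.
As a 24×16 matrix over Z this has rank 15, with invariant factors (1,1,1,1,1,1,1,1,1,1,1,1,1,1,1).

Now H_k = ker ∂_k / im ∂_{k+1}, so:

  H_0: rank C_0 − rank ∂_1 = 8 − 7 = 1, and the invariant factors of ∂_1 are all 1, so H_0 = Z.
  H_1: rank ker ∂_1 − rank ∂_2 = (24 − 7) − 15 = 2, and the invariant factors of ∂_2 are all 1, so H_1 = Z^2.
  H_2: rank ker ∂_2 − rank ∂_3 = (16 − 15) − 0 = 1, and there is no ∂_3, so H_2 = Z.

As a check, the Euler characteristic is 8 − 24 + 16 = 0, which agrees with 1 − 2 + 1 = 0.
(K is a triangulation of the torus T^2.)

Hence the Betti numbers are b_0 = 1, b_1 = 2, b_2 = 1.

b_0 = 1, b_1 = 2, b_2 = 1.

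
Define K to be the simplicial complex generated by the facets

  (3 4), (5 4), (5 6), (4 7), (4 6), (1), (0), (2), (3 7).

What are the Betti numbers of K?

b_0 = 4, b_1 = 2.

Order the vertices as 0 < 1 < 2 < 3 < 4 < 5 < 6 < 7. Listing each simplex with vertices in this order, K has dimension 1 with simplices:

  0-simplices (8): [0], [1], [2], [3], [4], [5], [6], [7]
  1-simplices (6): [3,4], [3,7], [4,5], [4,6], [4,7], [5,6]

Hence C_0 ≅ Z^8, C_1 ≅ Z^6.

Boundary ∂_1: C_1 → C_0 maps an edge to its endpoints' difference, ∂[p,q] = q − p.
The 8×6 boundary matrix has rank 4 and Smith normal form diag(1,1,1,1).

From H_k ≅ ker(∂_k) / im(∂_{k+1}) we obtain:

  H_0: rank C_0 − rank ∂_1 = 8 − 4 = 4, and the invariant factors of ∂_1 are all 1, so H_0 ≅ Z^4.
  H_1: rank ker ∂_1 − rank ∂_2 = (6 − 4) − 0 = 2, and there is no ∂_2, so H_1 ≅ Z^2.

As a check, the Euler characteristic is 8 − 6 = 2, which agrees with 4 − 2 = 2.

Hence the Betti numbers are b_0 = 4, b_1 = 2.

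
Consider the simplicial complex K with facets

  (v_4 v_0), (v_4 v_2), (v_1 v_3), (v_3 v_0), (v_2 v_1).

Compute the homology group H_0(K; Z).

We work with the vertex ordering v_0 < v_1 < v_2 < v_3 < v_4. The simplices of K, each written with vertices in increasing order, are:

  0-simplices (5): [v_0], [v_1], [v_2], [v_3], [v_4]
  1-simplices (5): [v_0,v_3], [v_0,v_4], [v_1,v_2], [v_1,v_3], [v_2,v_4]

so the chain groups are C_0 ≅ Z^5, C_1 ≅ Z^5.

The boundary map ∂_1: C_1 → C_0 maps an edge to its endpoints' difference, ∂[p,q] = q − p.
This gives a 5×5 integer matrix of rank 4; reducing to Smith normal form yields diagonal entries (1,1,1,1).

From H_k ≅ ker(∂_k) / im(∂_{k+1}) we obtain:

  H_0: rank C_0 − rank ∂_1 = 5 − 4 = 1, and the invariant factors of ∂_1 are all 1, so H_0 = Z.

H_0 = Z.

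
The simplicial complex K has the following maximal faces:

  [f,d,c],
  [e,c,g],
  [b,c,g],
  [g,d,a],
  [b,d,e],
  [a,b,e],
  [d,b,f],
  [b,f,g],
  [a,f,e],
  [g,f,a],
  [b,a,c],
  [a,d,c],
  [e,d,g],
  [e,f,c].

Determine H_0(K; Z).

K has 7 vertices, 21 edges, 14 triangles.
rank ∂_0 = 0, rank ∂_1 = 6 ⇒ b_0 = 7 − 0 − 6 = 1; all invariant factors of ∂_1 are 1 so no torsion. So H_0 ≅ Z.

H_0 = Z.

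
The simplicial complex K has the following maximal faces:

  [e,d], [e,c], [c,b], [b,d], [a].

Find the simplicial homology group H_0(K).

Take the total order a < b < c < d < e on the vertex set. Then K (dimension 1) consists of the simplices:

  0-simplices (5): a, b, c, d, e
  1-simplices (4): bc, bd, ce, de

giving chain groups C_0 ≅ Z^5, C_1 ≅ Z^4.

∂_1: C_1 → C_0 maps an edge to its endpoints' difference, ∂[p,q] = q − p.
The resulting 5×4 matrix has rank 3, and its Smith normal form has invariant factors (1,1,1).

From H_k ≅ ker(∂_k) / im(∂_{k+1}) we obtain:

  H_0: rank C_0 − rank ∂_1 = 5 − 3 = 2, and the invariant factors of ∂_1 are all 1, so H_0 ≅ Z^2.

H_0 = Z^2.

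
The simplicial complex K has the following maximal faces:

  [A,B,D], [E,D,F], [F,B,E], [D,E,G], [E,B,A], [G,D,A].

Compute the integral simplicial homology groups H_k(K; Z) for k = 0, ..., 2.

H_0 = Z,  H_1 = Z,  H_2 = 0.

Order the vertices as A < B < D < E < F < G. Listing each simplex with vertices in this order, K has dimension 2 with simplices:

  0-simplices (6): A, B, D, E, F, G
  1-simplices (12): AB, AD, AE, AG, BD, BE, BF, DE, DF, DG, EF, EG
  2-simplices (6): ABD, ABE, ADG, BEF, DEF, DEG

giving chain groups C_0 ≅ Z^6, C_1 ≅ Z^12, C_2 ≅ Z^6.

The boundary map ∂_1: C_1 → C_0 is given by ∂[p,q] = [q] − [p].
This gives a 6×12 integer matrix of rank 5; reducing to Smith normal form yields diagonal entries (1,1,1,1,1).

∂_2: C_2 → C_1 sends each 2-simplex [p,q,r] to [q,r] − [p,r] + [p,q]. For instance
  ∂DEG = EG − DG + DE,
  ∂ABD = BD − AD + AB.
As a 12×6 matrix over Z this has rank 6, with invariant factors (1,1,1,1,1,1).

From H_k ≅ ker(∂_k) / im(∂_{k+1}) we obtain:

  H_0: rank C_0 − rank ∂_1 = 6 − 5 = 1, and the invariant factors of ∂_1 are all 1, so H_0 = Z.
  H_1: rank ker ∂_1 − rank ∂_2 = (12 − 5) − 6 = 1, and the invariant factors of ∂_2 are all 1, so H_1 = Z.
  H_2: rank ker ∂_2 − rank ∂_3 = (6 − 6) − 0 = 0, and there is no ∂_3, so H_2 = 0.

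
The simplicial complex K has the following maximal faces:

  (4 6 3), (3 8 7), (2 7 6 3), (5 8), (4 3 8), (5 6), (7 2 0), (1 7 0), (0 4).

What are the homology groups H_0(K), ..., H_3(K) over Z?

H_0 ≅ Z,  H_1 ≅ Z^2,  H_2 = 0,  H_3 = 0.

Fix the vertex order 0 < 1 < 2 < 3 < 4 < 5 < 6 < 7 < 8 and write every simplex with vertices in increasing order. Then dim K = 3 and the simplices of K are:

  0-simplices (9): [0], [1], [2], [3], [4], [5], [6], [7], [8]
  1-simplices (18): [0,1], [0,2], [0,4], [0,7], [1,7], [2,3], [2,6], [2,7], [3,4], [3,6], [3,7], [3,8], [4,6], [4,8], [5,6], [5,8], [6,7], [7,8]
  2-simplices (9): [0,1,7], [0,2,7], [2,3,6], [2,3,7], [2,6,7], [3,4,6], [3,4,8], [3,6,7], [3,7,8]
  3-simplices (1): [2,3,6,7]

Hence C_0 ≅ Z^9, C_1 ≅ Z^18, C_2 ≅ Z^9, C_3 ≅ Z^1.

The boundary map ∂_1: C_1 → C_0 is given by ∂[p,q] = [q] − [p].
The 9×18 boundary matrix has rank 8 and Smith normal form diag(1,1,1,1,1,1,1,1).

Boundary ∂_2: C_2 → C_1 sends each 2-simplex [p,q,r] to [q,r] − [p,r] + [p,q]. For instance
  ∂[2,6,7] = [6,7] − [2,7] + [2,6],
  ∂[3,6,7] = [6,7] − [3,7] + [3,6].
This gives a 18×9 integer matrix of rank 8; reducing to Smith normal form yields diagonal entries (1,1,1,1,1,1,1,1).

The boundary map ∂_3: C_3 → C_2 sends each 3-simplex σ to the alternating sum Σ_i (−1)^i (σ with its i-th vertex removed). For instance
  ∂[2,3,6,7] = [3,6,7] − [2,6,7] + [2,3,7] − [2,3,6].
This gives a 9×1 integer matrix of rank 1; reducing to Smith normal form yields diagonal entries (1).

Computing H_k = (kernel of ∂_k) / (image of ∂_{k+1}):

  H_0: rank C_0 − rank ∂_1 = 9 − 8 = 1, and the invariant factors of ∂_1 are all 1, so H_0 ≅ Z.
  H_1: rank ker ∂_1 − rank ∂_2 = (18 − 8) − 8 = 2, and the invariant factors of ∂_2 are all 1, so H_1 ≅ Z^2.
  H_2: rank ker ∂_2 − rank ∂_3 = (9 − 8) − 1 = 0, and the invariant factors of ∂_3 are all 1, so H_2 ≅ 0.
  H_3: rank ker ∂_3 − rank ∂_4 = (1 − 1) − 0 = 0, and there is no ∂_4, so H_3 ≅ 0.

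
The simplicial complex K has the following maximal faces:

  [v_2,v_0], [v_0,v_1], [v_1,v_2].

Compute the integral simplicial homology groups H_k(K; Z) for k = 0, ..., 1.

H_0 ≅ Z,  H_1 ≅ Z.

Fix the vertex order v_0 < v_1 < v_2 and write every simplex with vertices in increasing order. Then dim K = 1 and the simplices of K are:

  0-simplices (3): [v_0], [v_1], [v_2]
  1-simplices (3): [v_0,v_1], [v_0,v_2], [v_1,v_2]

Hence C_0 ≅ Z^3, C_1 ≅ Z^3.

∂_1: C_1 → C_0 sends each edge [p,q] (with p < q) to q − p. For instance
  ∂[v_0,v_1] = [v_1] − [v_0].
As a 3×3 matrix over Z this has rank 2, with invariant factors (1,1).

Reading off H_k = ker ∂_k / im ∂_{k+1}:

  H_0: rank C_0 − rank ∂_1 = 3 − 2 = 1, and the invariant factors of ∂_1 are all 1, so H_0 = Z.
  H_1: rank ker ∂_1 − rank ∂_2 = (3 − 2) − 0 = 1, and there is no ∂_2, so H_1 = Z.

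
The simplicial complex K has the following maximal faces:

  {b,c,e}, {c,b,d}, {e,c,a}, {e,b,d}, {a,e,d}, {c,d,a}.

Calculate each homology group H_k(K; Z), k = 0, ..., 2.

Order the vertices as a < b < c < d < e. Listing each simplex with vertices in this order, K has dimension 2 with simplices:

  0-simplices (5): a, b, c, d, e
  1-simplices (9): ac, ad, ae, bc, bd, be, cd, ce, de
  2-simplices (6): acd, ace, ade, bcd, bce, bde

Hence C_0 ≅ Z^5, C_1 ≅ Z^9, C_2 ≅ Z^6.

The boundary map ∂_1: C_1 → C_0 is given by ∂[p,q] = [q] − [p]. For instance
  ∂be = e − b.
The resulting 5×9 matrix has rank 4, and its Smith normal form has invariant factors (1,1,1,1).

The boundary map ∂_2: C_2 → C_1 sends each 2-simplex [p,q,r] to [q,r] − [p,r] + [p,q]. For instance
  ∂bce = ce − be + bc,
  ∂bde = de − be + bd.
As a 9×6 matrix over Z this has rank 5, with invariant factors (1,1,1,1,1).

Reading off H_k = ker ∂_k / im ∂_{k+1}:

  H_0: rank C_0 − rank ∂_1 = 5 − 4 = 1, and the invariant factors of ∂_1 are all 1, so H_0 = Z.
  H_1: rank ker ∂_1 − rank ∂_2 = (9 − 4) − 5 = 0, and the invariant factors of ∂_2 are all 1, so H_1 = 0.
  H_2: rank ker ∂_2 − rank ∂_3 = (6 − 5) − 0 = 1, and there is no ∂_3, so H_2 = Z.

As a check, the Euler characteristic is 5 − 9 + 6 = 2, which agrees with 1 − 0 + 1 = 2.

H_0 ≅ Z,  H_1 = 0,  H_2 ≅ Z.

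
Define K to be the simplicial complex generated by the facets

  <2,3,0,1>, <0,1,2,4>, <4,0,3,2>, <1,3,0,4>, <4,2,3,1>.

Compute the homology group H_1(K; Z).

We work with the vertex ordering 0 < 1 < 2 < 3 < 4. The simplices of K, each written with vertices in increasing order, are:

  0-simplices (5): [0], [1], [2], [3], [4]
  1-simplices (10): [0,1], [0,2], [0,3], [0,4], [1,2], [1,3], [1,4], [2,3], [2,4], [3,4]
  2-simplices (10): [0,1,2], [0,1,3], [0,1,4], [0,2,3], [0,2,4], [0,3,4], [1,2,3], [1,2,4], [1,3,4], [2,3,4]
  3-simplices (5): [0,1,2,3], [0,1,2,4], [0,1,3,4], [0,2,3,4], [1,2,3,4]

giving chain groups C_0 ≅ Z^5, C_1 ≅ Z^10, C_2 ≅ Z^10, C_3 ≅ Z^5.

Boundary ∂_1: C_1 → C_0 sends each edge [p,q] (with p < q) to q − p. For instance
  ∂[0,3] = [3] − [0].
This gives a 5×10 integer matrix of rank 4; reducing to Smith normal form yields diagonal entries (1,1,1,1).

Boundary ∂_2: C_2 → C_1 acts by ∂[p,q,r] = [q,r] − [p,r] + [p,q]. For instance
  ∂[0,1,2] = [1,2] − [0,2] + [0,1],
  ∂[0,1,3] = [1,3] − [0,3] + [0,1].
The 10×10 boundary matrix has rank 6 and Smith normal form diag(1,1,1,1,1,1).

Boundary ∂_3: C_3 → C_2 sends each 3-simplex σ to the alternating sum Σ_i (−1)^i (σ with its i-th vertex removed). For instance
  ∂[0,1,2,4] = [1,2,4] − [0,2,4] + [0,1,4] − [0,1,2],
  ∂[1,2,3,4] = [2,3,4] − [1,3,4] + [1,2,4] − [1,2,3].
This gives a 10×5 integer matrix of rank 4; reducing to Smith normal form yields diagonal entries (1,1,1,1).

Computing H_k = (kernel of ∂_k) / (image of ∂_{k+1}):

  H_1: rank ker ∂_1 − rank ∂_2 = (10 − 4) − 6 = 0, and the invariant factors of ∂_2 are all 1, so H_1 ≅ 0.

(K is a triangulation of the 3-sphere S^3.)

H_1 ≅ 0.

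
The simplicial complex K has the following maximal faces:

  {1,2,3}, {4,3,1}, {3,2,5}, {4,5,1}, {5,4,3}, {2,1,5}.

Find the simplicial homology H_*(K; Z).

H_0 = Z,  H_1 = 0,  H_2 = Z.

Take the total order 1 < 2 < 3 < 4 < 5 on the vertex set. Then K (dimension 2) consists of the simplices:

  0-simplices (5): [1], [2], [3], [4], [5]
  1-simplices (9): [1,2], [1,3], [1,4], [1,5], [2,3], [2,5], [3,4], [3,5], [4,5]
  2-simplices (6): [1,2,3], [1,2,5], [1,3,4], [1,4,5], [2,3,5], [3,4,5]

giving chain groups C_0 ≅ Z^5, C_1 ≅ Z^9, C_2 ≅ Z^6.

The boundary map ∂_1: C_1 → C_0 sends each edge [p,q] (with p < q) to q − p.
The 5×9 boundary matrix has rank 4 and Smith normal form diag(1,1,1,1).

∂_2: C_2 → C_1 maps a triangle to the signed sum of its edges. For instance
  ∂[1,2,5] = [2,5] − [1,5] + [1,2],
  ∂[3,4,5] = [4,5] − [3,5] + [3,4].
As a 9×6 matrix over Z this has rank 5, with invariant factors (1,1,1,1,1).

Now H_k = ker ∂_k / im ∂_{k+1}, so:

  H_0: rank C_0 − rank ∂_1 = 5 − 4 = 1, and the invariant factors of ∂_1 are all 1, so H_0 ≅ Z.
  H_1: rank ker ∂_1 − rank ∂_2 = (9 − 4) − 5 = 0, and the invariant factors of ∂_2 are all 1, so H_1 ≅ 0.
  H_2: rank ker ∂_2 − rank ∂_3 = (6 − 5) − 0 = 1, and there is no ∂_3, so H_2 ≅ Z.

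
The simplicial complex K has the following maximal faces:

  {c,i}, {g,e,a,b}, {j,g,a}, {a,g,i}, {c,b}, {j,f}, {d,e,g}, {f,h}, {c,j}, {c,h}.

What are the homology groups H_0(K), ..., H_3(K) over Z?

H_0 ≅ Z,  H_1 ≅ Z^3,  H_2 = 0,  H_3 = 0.

Order the vertices as a < b < c < d < e < f < g < h < i < j. Listing each simplex with vertices in this order, K has dimension 3 with simplices:

  0-simplices (10): a, b, c, d, e, f, g, h, i, j
  1-simplices (18): ab, ae, ag, ai, aj, bc, be, bg, ch, ci, cj, de, dg, eg, fh, fj, gi, gj
  2-simplices (7): abe, abg, aeg, agi, agj, beg, deg
  3-simplices (1): abeg

so the chain groups are C_0 ≅ Z^10, C_1 ≅ Z^18, C_2 ≅ Z^7, C_3 ≅ Z^1.

∂_1: C_1 → C_0 is given by ∂[p,q] = [q] − [p].
The resulting 10×18 matrix has rank 9, and its Smith normal form has invariant factors (1,1,1,1,1,1,1,1,1).

Boundary ∂_2: C_2 → C_1 sends each 2-simplex [p,q,r] to [q,r] − [p,r] + [p,q]. For instance
  ∂deg = eg − dg + de,
  ∂abe = be − ae + ab.
The 18×7 boundary matrix has rank 6 and Smith normal form diag(1,1,1,1,1,1).

The boundary map ∂_3: C_3 → C_2 sends each 3-simplex σ to the alternating sum Σ_i (−1)^i (σ with its i-th vertex removed). For instance
  ∂abeg = beg − aeg + abg − abe.
As a 7×1 matrix over Z this has rank 1, with invariant factors (1).

Reading off H_k = ker ∂_k / im ∂_{k+1}:

  H_0: rank C_0 − rank ∂_1 = 10 − 9 = 1, and the invariant factors of ∂_1 are all 1, so H_0 = Z.
  H_1: rank ker ∂_1 − rank ∂_2 = (18 − 9) − 6 = 3, and the invariant factors of ∂_2 are all 1, so H_1 = Z^3.
  H_2: rank ker ∂_2 − rank ∂_3 = (7 − 6) − 1 = 0, and the invariant factors of ∂_3 are all 1, so H_2 = 0.
  H_3: rank ker ∂_3 − rank ∂_4 = (1 − 1) − 0 = 0, and there is no ∂_4, so H_3 = 0.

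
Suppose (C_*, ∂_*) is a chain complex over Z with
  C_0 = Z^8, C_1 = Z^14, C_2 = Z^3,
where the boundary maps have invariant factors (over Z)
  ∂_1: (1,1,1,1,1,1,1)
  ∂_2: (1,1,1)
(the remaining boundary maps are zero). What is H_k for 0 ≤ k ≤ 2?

H_0 ≅ Z,  H_1 ≅ Z^4,  H_2 = 0.

H_0: b_0 = 8 − 0 − 7 = 1; torsion from ∂_1 factors > 1: none. So H_0 ≅ Z.
H_1: b_1 = 14 − 7 − 3 = 4; torsion from ∂_2 factors > 1: none. So H_1 ≅ Z^4.
H_2: b_2 = 3 − 3 − 0 = 0; torsion from ∂_3 factors > 1: none. So H_2 ≅ 0.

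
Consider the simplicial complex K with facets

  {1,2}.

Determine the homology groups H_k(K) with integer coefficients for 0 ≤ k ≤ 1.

H_0 ≅ Z,  H_1 = 0.

Take the total order 1 < 2 on the vertex set. Then K (dimension 1) consists of the simplices:

  0-simplices (2): [1], [2]
  1-simplices (1): [1,2]

so the chain groups are C_0 ≅ Z^2, C_1 ≅ Z^1.

Boundary ∂_1: C_1 → C_0 sends each edge [p,q] (with p < q) to q − p.
As a 2×1 matrix over Z this has rank 1, with invariant factors (1).

Reading off H_k = ker ∂_k / im ∂_{k+1}:

  H_0: rank C_0 − rank ∂_1 = 2 − 1 = 1, and the invariant factors of ∂_1 are all 1, so H_0 = Z.
  H_1: rank ker ∂_1 − rank ∂_2 = (1 − 1) − 0 = 0, and there is no ∂_2, so H_1 = 0.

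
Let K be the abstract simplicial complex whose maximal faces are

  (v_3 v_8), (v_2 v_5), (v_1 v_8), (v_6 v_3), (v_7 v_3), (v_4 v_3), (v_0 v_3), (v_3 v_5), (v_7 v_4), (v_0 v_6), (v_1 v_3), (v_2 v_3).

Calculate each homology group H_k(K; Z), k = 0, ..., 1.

K has 9 vertices, 12 edges.
rank ∂_0 = 0, rank ∂_1 = 8 ⇒ b_0 = 9 − 0 − 8 = 1; all invariant factors of ∂_1 are 1 so no torsion. So H_0 = Z.
rank ∂_1 = 8, rank ∂_2 = 0 ⇒ b_1 = 12 − 8 − 0 = 4. So H_1 = Z^4.

H_0 = Z,  H_1 = Z^4.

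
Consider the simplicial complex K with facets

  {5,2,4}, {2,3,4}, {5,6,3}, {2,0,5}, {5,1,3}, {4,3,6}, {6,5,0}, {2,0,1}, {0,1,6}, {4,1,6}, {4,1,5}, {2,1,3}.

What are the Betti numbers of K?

b_0 = 1, b_1 = 0, b_2 = 0.

K has 7 vertices, 18 edges, 12 triangles.
rank ∂_0 = 0, rank ∂_1 = 6 ⇒ b_0 = 7 − 0 − 6 = 1; all invariant factors of ∂_1 are 1 so no torsion. So H_0 = Z.
rank ∂_1 = 6, rank ∂_2 = 12 ⇒ b_1 = 18 − 6 − 12 = 0; ∂_2 has invariant factor(s) [2] giving torsion. So H_1 = Z_2.
rank ∂_2 = 12, rank ∂_3 = 0 ⇒ b_2 = 12 − 12 − 0 = 0. So H_2 = 0.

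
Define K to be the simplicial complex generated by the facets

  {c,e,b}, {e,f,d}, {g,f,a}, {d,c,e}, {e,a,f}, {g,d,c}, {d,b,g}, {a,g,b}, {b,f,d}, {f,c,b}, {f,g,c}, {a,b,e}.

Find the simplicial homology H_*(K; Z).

Fix the vertex order a < b < c < d < e < f < g and write every simplex with vertices in increasing order. Then dim K = 2 and the simplices of K are:

  0-simplices (7): a, b, c, d, e, f, g
  1-simplices (18): ab, ae, af, ag, bc, bd, be, bf, bg, cd, ce, cf, cg, de, df, dg, ef, fg
  2-simplices (12): abe, abg, aef, afg, bce, bcf, bdf, bdg, cde, cdg, cfg, def

Hence C_0 ≅ Z^7, C_1 ≅ Z^18, C_2 ≅ Z^12.

The boundary map ∂_1: C_1 → C_0 maps an edge to its endpoints' difference, ∂[p,q] = q − p.
The resulting 7×18 matrix has rank 6, and its Smith normal form has invariant factors (1,1,1,1,1,1).

The boundary map ∂_2: C_2 → C_1 maps a triangle to the signed sum of its edges. For instance
  ∂bcf = cf − bf + bc,
  ∂abe = be − ae + ab.
The resulting 18×12 matrix has rank 12, and its Smith normal form has invariant factors (1,1,1,1,1,1,1,1,1,1,1,2).

From H_k ≅ ker(∂_k) / im(∂_{k+1}) we obtain:

  H_0: rank C_0 − rank ∂_1 = 7 − 6 = 1, and the invariant factors of ∂_1 are all 1, so H_0 = Z.
  H_1: rank ker ∂_1 − rank ∂_2 = (18 − 6) − 12 = 0, and ∂_2 has invariant factor 2 > 1, so H_1 = Z_2.
  H_2: rank ker ∂_2 − rank ∂_3 = (12 − 12) − 0 = 0, and there is no ∂_3, so H_2 = 0.

H_0 = Z,  H_1 = Z_2,  H_2 = 0.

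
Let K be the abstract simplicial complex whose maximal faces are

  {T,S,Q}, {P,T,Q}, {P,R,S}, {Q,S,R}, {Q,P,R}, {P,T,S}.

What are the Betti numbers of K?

K has 5 vertices, 9 edges, 6 triangles.
rank ∂_0 = 0, rank ∂_1 = 4 ⇒ b_0 = 5 − 0 − 4 = 1; all invariant factors of ∂_1 are 1 so no torsion. So H_0 ≅ Z.
rank ∂_1 = 4, rank ∂_2 = 5 ⇒ b_1 = 9 − 4 − 5 = 0; all invariant factors of ∂_2 are 1 so no torsion. So H_1 ≅ 0.
rank ∂_2 = 5, rank ∂_3 = 0 ⇒ b_2 = 6 − 5 − 0 = 1. So H_2 ≅ Z.

b_0 = 1, b_1 = 0, b_2 = 1.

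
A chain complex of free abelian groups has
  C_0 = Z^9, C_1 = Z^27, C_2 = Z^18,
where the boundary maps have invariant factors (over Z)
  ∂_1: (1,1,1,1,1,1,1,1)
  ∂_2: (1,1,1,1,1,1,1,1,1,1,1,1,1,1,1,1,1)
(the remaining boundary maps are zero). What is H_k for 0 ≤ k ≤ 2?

H_0 ≅ Z,  H_1 ≅ Z^2,  H_2 ≅ Z.

H_0: b_0 = 9 − 0 − 8 = 1; torsion from ∂_1 factors > 1: none. So H_0 ≅ Z.
H_1: b_1 = 27 − 8 − 17 = 2; torsion from ∂_2 factors > 1: none. So H_1 ≅ Z^2.
H_2: b_2 = 18 − 17 − 0 = 1; torsion from ∂_3 factors > 1: none. So H_2 ≅ Z.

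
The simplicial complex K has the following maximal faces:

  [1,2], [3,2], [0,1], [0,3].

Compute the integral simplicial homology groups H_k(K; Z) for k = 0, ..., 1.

H_0 = Z,  H_1 = Z.

We work with the vertex ordering 0 < 1 < 2 < 3. The simplices of K, each written with vertices in increasing order, are:

  0-simplices (4): [0], [1], [2], [3]
  1-simplices (4): [0,1], [0,3], [1,2], [2,3]

giving chain groups C_0 ≅ Z^4, C_1 ≅ Z^4.

Boundary ∂_1: C_1 → C_0 maps an edge to its endpoints' difference, ∂[p,q] = q − p. For instance
  ∂[0,3] = [3] − [0].
This gives a 4×4 integer matrix of rank 3; reducing to Smith normal form yields diagonal entries (1,1,1).

Reading off H_k = ker ∂_k / im ∂_{k+1}:

  H_0: rank C_0 − rank ∂_1 = 4 − 3 = 1, and the invariant factors of ∂_1 are all 1, so H_0 = Z.
  H_1: rank ker ∂_1 − rank ∂_2 = (4 − 3) − 0 = 1, and there is no ∂_2, so H_1 = Z.

(K is a triangulation of the circle S^1.)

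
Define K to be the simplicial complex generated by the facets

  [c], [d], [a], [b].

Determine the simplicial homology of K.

Take the total order a < b < c < d on the vertex set. Then K (dimension 0) consists of the simplices:

  0-simplices (4): a, b, c, d

so the chain groups are C_0 ≅ Z^4.

Now H_k = ker ∂_k / im ∂_{k+1}, so:

  H_0: rank C_0 − rank ∂_1 = 4 − 0 = 4, and there is no ∂_1, so H_0 = Z^4.

(K is a triangulation of a set of 4 points.)

H_0 ≅ Z^4.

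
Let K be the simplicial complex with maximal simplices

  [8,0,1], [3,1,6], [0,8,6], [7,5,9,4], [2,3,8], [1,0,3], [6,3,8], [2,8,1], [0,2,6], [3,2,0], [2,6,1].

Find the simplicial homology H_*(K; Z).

We work with the vertex ordering 0 < 1 < 2 < 3 < 4 < 5 < 6 < 7 < 8 < 9. The simplices of K, each written with vertices in increasing order, are:

  0-simplices (10): [0], [1], [2], [3], [4], [5], [6], [7], [8], [9]
  1-simplices (21): [0,1], [0,2], [0,3], [0,6], [0,8], [1,2], [1,3], [1,6], [1,8], [2,3], [2,6], [2,8], [3,6], [3,8], [4,5], [4,7], [4,9], [5,7], [5,9], [6,8], [7,9]
  2-simplices (14): [0,1,3], [0,1,8], [0,2,3], [0,2,6], [0,6,8], [1,2,6], [1,2,8], [1,3,6], [2,3,8], [3,6,8], [4,5,7], [4,5,9], [4,7,9], [5,7,9]
  3-simplices (1): [4,5,7,9]

so the chain groups are C_0 ≅ Z^10, C_1 ≅ Z^21, C_2 ≅ Z^14, C_3 ≅ Z^1.

Boundary ∂_1: C_1 → C_0 is given by ∂[p,q] = [q] − [p]. For instance
  ∂[3,8] = [8] − [3].
The resulting 10×21 matrix has rank 8, and its Smith normal form has invariant factors (1,1,1,1,1,1,1,1).

∂_2: C_2 → C_1 maps a triangle to the signed sum of its edges. For instance
  ∂[2,3,8] = [3,8] − [2,8] + [2,3],
  ∂[5,7,9] = [7,9] − [5,9] + [5,7].
The 21×14 boundary matrix has rank 13 and Smith normal form diag(1,1,1,1,1,1,1,1,1,1,1,1,2).

Boundary ∂_3: C_3 → C_2 sends each 3-simplex σ to the alternating sum Σ_i (−1)^i (σ with its i-th vertex removed). For instance
  ∂[4,5,7,9] = [5,7,9] − [4,7,9] + [4,5,9] − [4,5,7].
This gives a 14×1 integer matrix of rank 1; reducing to Smith normal form yields diagonal entries (1).

Computing H_k = (kernel of ∂_k) / (image of ∂_{k+1}):

  H_0: rank C_0 − rank ∂_1 = 10 − 8 = 2, and the invariant factors of ∂_1 are all 1, so H_0 = Z^2.
  H_1: rank ker ∂_1 − rank ∂_2 = (21 − 8) − 13 = 0, and ∂_2 has invariant factor 2 > 1, so H_1 = Z/2.
  H_2: rank ker ∂_2 − rank ∂_3 = (14 − 13) − 1 = 0, and the invariant factors of ∂_3 are all 1, so H_2 = 0.
  H_3: rank ker ∂_3 − rank ∂_4 = (1 − 1) − 0 = 0, and there is no ∂_4, so H_3 = 0.

(K is a triangulation of the disjoint union of the real projective plane RP^2 and the 3-simplex.)

H_0 ≅ Z^2,  H_1 ≅ Z/2,  H_2 = 0,  H_3 = 0.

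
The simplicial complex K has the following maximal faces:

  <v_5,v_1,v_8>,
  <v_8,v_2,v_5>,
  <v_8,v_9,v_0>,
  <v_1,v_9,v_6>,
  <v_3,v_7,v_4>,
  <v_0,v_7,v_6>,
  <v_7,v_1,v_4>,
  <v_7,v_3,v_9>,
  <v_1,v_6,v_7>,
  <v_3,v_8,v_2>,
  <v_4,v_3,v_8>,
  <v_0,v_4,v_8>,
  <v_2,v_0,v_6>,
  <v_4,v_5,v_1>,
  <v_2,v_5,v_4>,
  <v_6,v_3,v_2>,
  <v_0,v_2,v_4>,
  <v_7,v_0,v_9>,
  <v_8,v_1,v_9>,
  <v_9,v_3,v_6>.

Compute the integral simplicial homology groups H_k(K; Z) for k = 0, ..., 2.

H_0 ≅ Z,  H_1 ≅ Z ⊕ Z/2,  H_2 = 0.

Take the total order v_0 < v_1 < v_2 < v_3 < v_4 < v_5 < v_6 < v_7 < v_8 < v_9 on the vertex set. Then K (dimension 2) consists of the simplices:

  0-simplices (10): [v_0], [v_1], [v_2], [v_3], [v_4], [v_5], [v_6], [v_7], [v_8], [v_9]
  1-simplices (30): (30 of them)
  2-simplices (20): (20 of them)

giving chain groups C_0 ≅ Z^10, C_1 ≅ Z^30, C_2 ≅ Z^20.

Boundary ∂_1: C_1 → C_0 is given by ∂[p,q] = [q] − [p]. For instance
  ∂[v_6,v_7] = [v_7] − [v_6].
This gives a 10×30 integer matrix of rank 9; reducing to Smith normal form yields diagonal entries (1,1,1,1,1,1,1,1,1).

Boundary ∂_2: C_2 → C_1 acts by ∂[p,q,r] = [q,r] − [p,r] + [p,q]. For instance
  ∂[v_1,v_6,v_9] = [v_6,v_9] − [v_1,v_9] + [v_1,v_6],
  ∂[v_0,v_4,v_8] = [v_4,v_8] − [v_0,v_8] + [v_0,v_4].
The resulting 30×20 matrix has rank 20, and its Smith normal form has invariant factors (1,1,1,1,1,1,1,1,1,1,1,1,1,1,1,1,1,1,1,2).

Computing H_k = (kernel of ∂_k) / (image of ∂_{k+1}):

  H_0: rank C_0 − rank ∂_1 = 10 − 9 = 1, and the invariant factors of ∂_1 are all 1, so H_0 ≅ Z.
  H_1: rank ker ∂_1 − rank ∂_2 = (30 − 9) − 20 = 1, and ∂_2 has invariant factor 2 > 1, so H_1 ≅ Z ⊕ Z/2.
  H_2: rank ker ∂_2 − rank ∂_3 = (20 − 20) − 0 = 0, and there is no ∂_3, so H_2 ≅ 0.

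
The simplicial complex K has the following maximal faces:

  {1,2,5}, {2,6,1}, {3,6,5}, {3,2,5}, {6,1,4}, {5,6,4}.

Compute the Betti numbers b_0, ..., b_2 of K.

Take the total order 1 < 2 < 3 < 4 < 5 < 6 on the vertex set. Then K (dimension 2) consists of the simplices:

  0-simplices (6): [1], [2], [3], [4], [5], [6]
  1-simplices (12): [1,2], [1,4], [1,5], [1,6], [2,3], [2,5], [2,6], [3,5], [3,6], [4,5], [4,6], [5,6]
  2-simplices (6): [1,2,5], [1,2,6], [1,4,6], [2,3,5], [3,5,6], [4,5,6]

giving chain groups C_0 ≅ Z^6, C_1 ≅ Z^12, C_2 ≅ Z^6.

The boundary map ∂_1: C_1 → C_0 maps an edge to its endpoints' difference, ∂[p,q] = q − p.
As a 6×12 matrix over Z this has rank 5, with invariant factors (1,1,1,1,1).

Boundary ∂_2: C_2 → C_1 maps a triangle to the signed sum of its edges. For instance
  ∂[3,5,6] = [5,6] − [3,6] + [3,5],
  ∂[1,2,6] = [2,6] − [1,6] + [1,2].
The resulting 12×6 matrix has rank 6, and its Smith normal form has invariant factors (1,1,1,1,1,1).

Computing H_k = (kernel of ∂_k) / (image of ∂_{k+1}):

  H_0: rank C_0 − rank ∂_1 = 6 − 5 = 1, and the invariant factors of ∂_1 are all 1, so H_0 ≅ Z.
  H_1: rank ker ∂_1 − rank ∂_2 = (12 − 5) − 6 = 1, and the invariant factors of ∂_2 are all 1, so H_1 ≅ Z.
  H_2: rank ker ∂_2 − rank ∂_3 = (6 − 6) − 0 = 0, and there is no ∂_3, so H_2 ≅ 0.

Hence the Betti numbers are b_0 = 1, b_1 = 1, b_2 = 0.

b_0 = 1, b_1 = 1, b_2 = 0.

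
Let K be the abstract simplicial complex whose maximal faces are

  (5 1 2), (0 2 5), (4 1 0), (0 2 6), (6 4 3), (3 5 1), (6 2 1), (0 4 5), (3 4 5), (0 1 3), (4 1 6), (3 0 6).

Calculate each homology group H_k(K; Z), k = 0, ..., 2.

Fix the vertex order 0 < 1 < 2 < 3 < 4 < 5 < 6 and write every simplex with vertices in increasing order. Then dim K = 2 and the simplices of K are:

  0-simplices (7): [0], [1], [2], [3], [4], [5], [6]
  1-simplices (18): [0,1], [0,2], [0,3], [0,4], [0,5], [0,6], [1,2], [1,3], [1,4], [1,5], [1,6], [2,5], [2,6], [3,4], [3,5], [3,6], [4,5], [4,6]
  2-simplices (12): [0,1,3], [0,1,4], [0,2,5], [0,2,6], [0,3,6], [0,4,5], [1,2,5], [1,2,6], [1,3,5], [1,4,6], [3,4,5], [3,4,6]

Hence C_0 ≅ Z^7, C_1 ≅ Z^18, C_2 ≅ Z^12.

∂_1: C_1 → C_0 maps an edge to its endpoints' difference, ∂[p,q] = q − p.
This gives a 7×18 integer matrix of rank 6; reducing to Smith normal form yields diagonal entries (1,1,1,1,1,1).

∂_2: C_2 → C_1 maps a triangle to the signed sum of its edges. For instance
  ∂[3,4,6] = [4,6] − [3,6] + [3,4],
  ∂[1,2,6] = [2,6] − [1,6] + [1,2].
As a 18×12 matrix over Z this has rank 12, with invariant factors (1,1,1,1,1,1,1,1,1,1,1,2).

Computing H_k = (kernel of ∂_k) / (image of ∂_{k+1}):

  H_0: rank C_0 − rank ∂_1 = 7 − 6 = 1, and the invariant factors of ∂_1 are all 1, so H_0 = Z.
  H_1: rank ker ∂_1 − rank ∂_2 = (18 − 6) − 12 = 0, and ∂_2 has invariant factor 2 > 1, so H_1 = Z/2.
  H_2: rank ker ∂_2 − rank ∂_3 = (12 − 12) − 0 = 0, and there is no ∂_3, so H_2 = 0.

H_0 = Z,  H_1 = Z/2,  H_2 = 0.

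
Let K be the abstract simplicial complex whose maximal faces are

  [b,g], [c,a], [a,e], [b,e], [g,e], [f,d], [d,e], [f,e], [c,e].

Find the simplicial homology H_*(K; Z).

H_0 ≅ Z,  H_1 ≅ Z^3.

Order the vertices as a < b < c < d < e < f < g. Listing each simplex with vertices in this order, K has dimension 1 with simplices:

  0-simplices (7): a, b, c, d, e, f, g
  1-simplices (9): ac, ae, be, bg, ce, de, df, ef, eg

giving chain groups C_0 ≅ Z^7, C_1 ≅ Z^9.

Boundary ∂_1: C_1 → C_0 maps an edge to its endpoints' difference, ∂[p,q] = q − p.
The 7×9 boundary matrix has rank 6 and Smith normal form diag(1,1,1,1,1,1).

Computing H_k = (kernel of ∂_k) / (image of ∂_{k+1}):

  H_0: rank C_0 − rank ∂_1 = 7 − 6 = 1, and the invariant factors of ∂_1 are all 1, so H_0 ≅ Z.
  H_1: rank ker ∂_1 − rank ∂_2 = (9 − 6) − 0 = 3, and there is no ∂_2, so H_1 ≅ Z^3.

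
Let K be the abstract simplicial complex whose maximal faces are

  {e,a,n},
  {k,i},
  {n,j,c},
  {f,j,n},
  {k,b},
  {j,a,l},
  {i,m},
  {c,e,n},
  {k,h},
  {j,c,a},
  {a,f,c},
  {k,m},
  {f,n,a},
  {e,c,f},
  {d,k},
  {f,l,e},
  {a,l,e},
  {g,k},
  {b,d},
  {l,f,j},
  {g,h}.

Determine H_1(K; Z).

Take the total order a < b < c < d < e < f < g < h < i < j < k < l < m < n on the vertex set. Then K (dimension 2) consists of the simplices:

  0-simplices (14): a, b, c, d, e, f, g, h, i, j, k, l, m, n
  1-simplices (27): ac, ae, af, aj, al, an, bd, bk, ce, cf, cj, cn, dk, ef, el, en, fj, fl, fn, gh, gk, hk, ik, im, jl, jn, km
  2-simplices (12): acf, acj, ael, aen, afn, ajl, cef, cen, cjn, efl, fjl, fjn

Hence C_0 ≅ Z^14, C_1 ≅ Z^27, C_2 ≅ Z^12.

Boundary ∂_1: C_1 → C_0 maps an edge to its endpoints' difference, ∂[p,q] = q − p. For instance
  ∂jl = l − j.
The 14×27 boundary matrix has rank 12 and Smith normal form diag(1,1,1,1,1,1,1,1,1,1,1,1).

The boundary map ∂_2: C_2 → C_1 sends each 2-simplex [p,q,r] to [q,r] − [p,r] + [p,q]. For instance
  ∂acf = cf − af + ac,
  ∂fjn = jn − fn + fj.
As a 27×12 matrix over Z this has rank 12, with invariant factors (1,1,1,1,1,1,1,1,1,1,1,2).

From H_k ≅ ker(∂_k) / im(∂_{k+1}) we obtain:

  H_1: rank ker ∂_1 − rank ∂_2 = (27 − 12) − 12 = 3, and ∂_2 has invariant factor 2 > 1, so H_1 = Z^3 ⊕ Z/2.

(K is a triangulation of the disjoint union of the real projective plane RP^2 and a wedge of 3 circles.)

H_1 ≅ Z^3 ⊕ Z/2.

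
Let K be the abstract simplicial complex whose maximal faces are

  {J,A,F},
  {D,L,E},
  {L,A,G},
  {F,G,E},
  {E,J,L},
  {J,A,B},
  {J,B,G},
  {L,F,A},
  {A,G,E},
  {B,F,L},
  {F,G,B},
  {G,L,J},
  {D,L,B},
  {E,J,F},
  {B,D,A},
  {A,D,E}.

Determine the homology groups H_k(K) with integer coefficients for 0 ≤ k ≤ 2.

H_0 = Z,  H_1 = Z^2,  H_2 = Z.

Take the total order A < B < D < E < F < G < J < L on the vertex set. Then K (dimension 2) consists of the simplices:

  0-simplices (8): A, B, D, E, F, G, J, L
  1-simplices (24): AB, AD, AE, AF, AG, AJ, AL, BD, BF, BG, BJ, BL, DE, DL, EF, EG, EJ, EL, FG, FJ, FL, GJ, GL, JL
  2-simplices (16): ABD, ABJ, ADE, AEG, AFJ, AFL, AGL, BDL, BFG, BFL, BGJ, DEL, EFG, EFJ, EJL, GJL

Hence C_0 ≅ Z^8, C_1 ≅ Z^24, C_2 ≅ Z^16.

∂_1: C_1 → C_0 sends each edge [p,q] (with p < q) to q − p.
As a 8×24 matrix over Z this has rank 7, with invariant factors (1,1,1,1,1,1,1).

The boundary map ∂_2: C_2 → C_1 sends each 2-simplex [p,q,r] to [q,r] − [p,r] + [p,q]. For instance
  ∂DEL = EL − DL + DE,
  ∂EFJ = FJ − EJ + EF.
The 24×16 boundary matrix has rank 15 and Smith normal form diag(1,1,1,1,1,1,1,1,1,1,1,1,1,1,1).

Reading off H_k = ker ∂_k / im ∂_{k+1}:

  H_0: rank C_0 − rank ∂_1 = 8 − 7 = 1, and the invariant factors of ∂_1 are all 1, so H_0 ≅ Z.
  H_1: rank ker ∂_1 − rank ∂_2 = (24 − 7) − 15 = 2, and the invariant factors of ∂_2 are all 1, so H_1 ≅ Z^2.
  H_2: rank ker ∂_2 − rank ∂_3 = (16 − 15) − 0 = 1, and there is no ∂_3, so H_2 ≅ Z.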